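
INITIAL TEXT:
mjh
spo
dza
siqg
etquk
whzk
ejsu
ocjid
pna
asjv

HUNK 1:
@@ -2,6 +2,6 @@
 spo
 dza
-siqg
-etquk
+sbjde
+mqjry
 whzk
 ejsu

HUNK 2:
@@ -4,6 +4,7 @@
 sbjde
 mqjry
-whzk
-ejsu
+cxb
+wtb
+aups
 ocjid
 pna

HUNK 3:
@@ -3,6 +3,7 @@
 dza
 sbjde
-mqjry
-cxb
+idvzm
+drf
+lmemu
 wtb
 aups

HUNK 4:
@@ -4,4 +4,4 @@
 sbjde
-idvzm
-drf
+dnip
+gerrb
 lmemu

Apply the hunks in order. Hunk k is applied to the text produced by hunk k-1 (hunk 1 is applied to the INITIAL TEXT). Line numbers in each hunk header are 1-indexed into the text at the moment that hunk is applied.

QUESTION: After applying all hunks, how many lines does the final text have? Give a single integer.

Answer: 12

Derivation:
Hunk 1: at line 2 remove [siqg,etquk] add [sbjde,mqjry] -> 10 lines: mjh spo dza sbjde mqjry whzk ejsu ocjid pna asjv
Hunk 2: at line 4 remove [whzk,ejsu] add [cxb,wtb,aups] -> 11 lines: mjh spo dza sbjde mqjry cxb wtb aups ocjid pna asjv
Hunk 3: at line 3 remove [mqjry,cxb] add [idvzm,drf,lmemu] -> 12 lines: mjh spo dza sbjde idvzm drf lmemu wtb aups ocjid pna asjv
Hunk 4: at line 4 remove [idvzm,drf] add [dnip,gerrb] -> 12 lines: mjh spo dza sbjde dnip gerrb lmemu wtb aups ocjid pna asjv
Final line count: 12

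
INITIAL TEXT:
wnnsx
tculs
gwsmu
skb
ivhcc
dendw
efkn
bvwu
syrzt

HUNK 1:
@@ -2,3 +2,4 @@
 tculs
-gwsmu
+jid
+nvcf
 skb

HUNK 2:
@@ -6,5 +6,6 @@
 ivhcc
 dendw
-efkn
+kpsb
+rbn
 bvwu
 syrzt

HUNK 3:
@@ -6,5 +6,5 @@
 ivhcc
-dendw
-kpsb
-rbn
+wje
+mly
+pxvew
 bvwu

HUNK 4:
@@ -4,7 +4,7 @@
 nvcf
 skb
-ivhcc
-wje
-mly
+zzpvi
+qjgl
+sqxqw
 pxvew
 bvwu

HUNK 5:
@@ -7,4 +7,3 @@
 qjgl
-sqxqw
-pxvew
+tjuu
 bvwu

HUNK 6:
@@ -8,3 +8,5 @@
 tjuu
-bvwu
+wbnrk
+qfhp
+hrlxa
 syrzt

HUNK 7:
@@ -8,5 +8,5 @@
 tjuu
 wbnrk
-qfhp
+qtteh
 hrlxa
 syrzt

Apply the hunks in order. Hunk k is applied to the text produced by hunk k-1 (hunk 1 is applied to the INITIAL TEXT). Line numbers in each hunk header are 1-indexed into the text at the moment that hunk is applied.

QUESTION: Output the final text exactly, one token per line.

Answer: wnnsx
tculs
jid
nvcf
skb
zzpvi
qjgl
tjuu
wbnrk
qtteh
hrlxa
syrzt

Derivation:
Hunk 1: at line 2 remove [gwsmu] add [jid,nvcf] -> 10 lines: wnnsx tculs jid nvcf skb ivhcc dendw efkn bvwu syrzt
Hunk 2: at line 6 remove [efkn] add [kpsb,rbn] -> 11 lines: wnnsx tculs jid nvcf skb ivhcc dendw kpsb rbn bvwu syrzt
Hunk 3: at line 6 remove [dendw,kpsb,rbn] add [wje,mly,pxvew] -> 11 lines: wnnsx tculs jid nvcf skb ivhcc wje mly pxvew bvwu syrzt
Hunk 4: at line 4 remove [ivhcc,wje,mly] add [zzpvi,qjgl,sqxqw] -> 11 lines: wnnsx tculs jid nvcf skb zzpvi qjgl sqxqw pxvew bvwu syrzt
Hunk 5: at line 7 remove [sqxqw,pxvew] add [tjuu] -> 10 lines: wnnsx tculs jid nvcf skb zzpvi qjgl tjuu bvwu syrzt
Hunk 6: at line 8 remove [bvwu] add [wbnrk,qfhp,hrlxa] -> 12 lines: wnnsx tculs jid nvcf skb zzpvi qjgl tjuu wbnrk qfhp hrlxa syrzt
Hunk 7: at line 8 remove [qfhp] add [qtteh] -> 12 lines: wnnsx tculs jid nvcf skb zzpvi qjgl tjuu wbnrk qtteh hrlxa syrzt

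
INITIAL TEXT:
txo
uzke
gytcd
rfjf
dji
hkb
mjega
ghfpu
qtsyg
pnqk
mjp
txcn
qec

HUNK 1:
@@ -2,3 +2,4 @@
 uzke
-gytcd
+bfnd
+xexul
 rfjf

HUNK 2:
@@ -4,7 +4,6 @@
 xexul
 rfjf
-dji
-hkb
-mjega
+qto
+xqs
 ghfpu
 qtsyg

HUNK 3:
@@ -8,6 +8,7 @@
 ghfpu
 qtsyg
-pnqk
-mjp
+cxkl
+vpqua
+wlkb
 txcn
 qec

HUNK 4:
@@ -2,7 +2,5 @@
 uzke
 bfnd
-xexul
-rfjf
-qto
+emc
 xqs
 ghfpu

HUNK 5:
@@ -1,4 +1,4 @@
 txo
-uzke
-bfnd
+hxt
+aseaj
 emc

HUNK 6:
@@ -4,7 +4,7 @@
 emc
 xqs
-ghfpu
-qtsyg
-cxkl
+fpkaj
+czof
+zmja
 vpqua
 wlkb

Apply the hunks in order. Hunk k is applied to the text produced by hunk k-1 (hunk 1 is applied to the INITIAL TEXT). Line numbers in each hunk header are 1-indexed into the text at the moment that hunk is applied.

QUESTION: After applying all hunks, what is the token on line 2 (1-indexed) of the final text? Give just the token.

Hunk 1: at line 2 remove [gytcd] add [bfnd,xexul] -> 14 lines: txo uzke bfnd xexul rfjf dji hkb mjega ghfpu qtsyg pnqk mjp txcn qec
Hunk 2: at line 4 remove [dji,hkb,mjega] add [qto,xqs] -> 13 lines: txo uzke bfnd xexul rfjf qto xqs ghfpu qtsyg pnqk mjp txcn qec
Hunk 3: at line 8 remove [pnqk,mjp] add [cxkl,vpqua,wlkb] -> 14 lines: txo uzke bfnd xexul rfjf qto xqs ghfpu qtsyg cxkl vpqua wlkb txcn qec
Hunk 4: at line 2 remove [xexul,rfjf,qto] add [emc] -> 12 lines: txo uzke bfnd emc xqs ghfpu qtsyg cxkl vpqua wlkb txcn qec
Hunk 5: at line 1 remove [uzke,bfnd] add [hxt,aseaj] -> 12 lines: txo hxt aseaj emc xqs ghfpu qtsyg cxkl vpqua wlkb txcn qec
Hunk 6: at line 4 remove [ghfpu,qtsyg,cxkl] add [fpkaj,czof,zmja] -> 12 lines: txo hxt aseaj emc xqs fpkaj czof zmja vpqua wlkb txcn qec
Final line 2: hxt

Answer: hxt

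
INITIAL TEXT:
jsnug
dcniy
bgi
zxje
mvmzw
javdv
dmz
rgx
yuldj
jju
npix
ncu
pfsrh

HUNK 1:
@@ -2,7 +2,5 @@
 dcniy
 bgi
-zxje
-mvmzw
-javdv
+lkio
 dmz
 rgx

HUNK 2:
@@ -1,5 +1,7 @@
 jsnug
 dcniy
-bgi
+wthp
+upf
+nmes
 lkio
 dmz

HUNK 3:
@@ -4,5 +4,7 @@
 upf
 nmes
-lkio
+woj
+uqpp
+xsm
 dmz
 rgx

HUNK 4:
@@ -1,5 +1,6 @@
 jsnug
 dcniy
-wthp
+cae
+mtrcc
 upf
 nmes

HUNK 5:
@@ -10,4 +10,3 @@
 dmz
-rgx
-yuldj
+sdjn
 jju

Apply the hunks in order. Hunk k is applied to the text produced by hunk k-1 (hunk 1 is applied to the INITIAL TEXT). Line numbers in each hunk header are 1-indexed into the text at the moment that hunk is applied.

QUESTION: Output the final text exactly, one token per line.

Hunk 1: at line 2 remove [zxje,mvmzw,javdv] add [lkio] -> 11 lines: jsnug dcniy bgi lkio dmz rgx yuldj jju npix ncu pfsrh
Hunk 2: at line 1 remove [bgi] add [wthp,upf,nmes] -> 13 lines: jsnug dcniy wthp upf nmes lkio dmz rgx yuldj jju npix ncu pfsrh
Hunk 3: at line 4 remove [lkio] add [woj,uqpp,xsm] -> 15 lines: jsnug dcniy wthp upf nmes woj uqpp xsm dmz rgx yuldj jju npix ncu pfsrh
Hunk 4: at line 1 remove [wthp] add [cae,mtrcc] -> 16 lines: jsnug dcniy cae mtrcc upf nmes woj uqpp xsm dmz rgx yuldj jju npix ncu pfsrh
Hunk 5: at line 10 remove [rgx,yuldj] add [sdjn] -> 15 lines: jsnug dcniy cae mtrcc upf nmes woj uqpp xsm dmz sdjn jju npix ncu pfsrh

Answer: jsnug
dcniy
cae
mtrcc
upf
nmes
woj
uqpp
xsm
dmz
sdjn
jju
npix
ncu
pfsrh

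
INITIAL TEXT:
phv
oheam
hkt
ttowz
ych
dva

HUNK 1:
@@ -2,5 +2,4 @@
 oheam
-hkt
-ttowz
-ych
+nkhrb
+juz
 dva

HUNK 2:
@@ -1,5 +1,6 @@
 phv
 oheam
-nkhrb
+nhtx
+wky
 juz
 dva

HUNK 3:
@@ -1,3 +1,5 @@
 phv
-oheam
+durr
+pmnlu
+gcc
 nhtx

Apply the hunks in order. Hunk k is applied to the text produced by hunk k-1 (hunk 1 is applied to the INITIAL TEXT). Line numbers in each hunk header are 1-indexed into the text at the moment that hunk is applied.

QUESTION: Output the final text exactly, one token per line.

Answer: phv
durr
pmnlu
gcc
nhtx
wky
juz
dva

Derivation:
Hunk 1: at line 2 remove [hkt,ttowz,ych] add [nkhrb,juz] -> 5 lines: phv oheam nkhrb juz dva
Hunk 2: at line 1 remove [nkhrb] add [nhtx,wky] -> 6 lines: phv oheam nhtx wky juz dva
Hunk 3: at line 1 remove [oheam] add [durr,pmnlu,gcc] -> 8 lines: phv durr pmnlu gcc nhtx wky juz dva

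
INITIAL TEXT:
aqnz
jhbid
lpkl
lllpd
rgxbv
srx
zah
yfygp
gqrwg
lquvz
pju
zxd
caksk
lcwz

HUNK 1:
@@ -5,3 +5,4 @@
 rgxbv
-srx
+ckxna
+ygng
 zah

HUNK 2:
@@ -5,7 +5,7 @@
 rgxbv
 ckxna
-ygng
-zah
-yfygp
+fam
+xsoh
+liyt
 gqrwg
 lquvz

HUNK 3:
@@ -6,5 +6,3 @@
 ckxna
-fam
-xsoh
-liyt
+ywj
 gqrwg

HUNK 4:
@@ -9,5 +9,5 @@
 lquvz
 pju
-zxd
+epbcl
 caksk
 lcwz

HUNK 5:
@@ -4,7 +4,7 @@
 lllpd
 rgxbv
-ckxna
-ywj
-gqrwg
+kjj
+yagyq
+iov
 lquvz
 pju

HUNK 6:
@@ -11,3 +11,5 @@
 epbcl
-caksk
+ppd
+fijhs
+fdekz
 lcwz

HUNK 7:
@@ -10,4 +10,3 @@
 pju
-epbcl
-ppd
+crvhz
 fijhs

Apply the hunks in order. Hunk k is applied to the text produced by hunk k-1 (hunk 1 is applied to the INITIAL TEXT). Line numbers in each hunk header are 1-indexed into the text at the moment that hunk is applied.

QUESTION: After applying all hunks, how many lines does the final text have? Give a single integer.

Hunk 1: at line 5 remove [srx] add [ckxna,ygng] -> 15 lines: aqnz jhbid lpkl lllpd rgxbv ckxna ygng zah yfygp gqrwg lquvz pju zxd caksk lcwz
Hunk 2: at line 5 remove [ygng,zah,yfygp] add [fam,xsoh,liyt] -> 15 lines: aqnz jhbid lpkl lllpd rgxbv ckxna fam xsoh liyt gqrwg lquvz pju zxd caksk lcwz
Hunk 3: at line 6 remove [fam,xsoh,liyt] add [ywj] -> 13 lines: aqnz jhbid lpkl lllpd rgxbv ckxna ywj gqrwg lquvz pju zxd caksk lcwz
Hunk 4: at line 9 remove [zxd] add [epbcl] -> 13 lines: aqnz jhbid lpkl lllpd rgxbv ckxna ywj gqrwg lquvz pju epbcl caksk lcwz
Hunk 5: at line 4 remove [ckxna,ywj,gqrwg] add [kjj,yagyq,iov] -> 13 lines: aqnz jhbid lpkl lllpd rgxbv kjj yagyq iov lquvz pju epbcl caksk lcwz
Hunk 6: at line 11 remove [caksk] add [ppd,fijhs,fdekz] -> 15 lines: aqnz jhbid lpkl lllpd rgxbv kjj yagyq iov lquvz pju epbcl ppd fijhs fdekz lcwz
Hunk 7: at line 10 remove [epbcl,ppd] add [crvhz] -> 14 lines: aqnz jhbid lpkl lllpd rgxbv kjj yagyq iov lquvz pju crvhz fijhs fdekz lcwz
Final line count: 14

Answer: 14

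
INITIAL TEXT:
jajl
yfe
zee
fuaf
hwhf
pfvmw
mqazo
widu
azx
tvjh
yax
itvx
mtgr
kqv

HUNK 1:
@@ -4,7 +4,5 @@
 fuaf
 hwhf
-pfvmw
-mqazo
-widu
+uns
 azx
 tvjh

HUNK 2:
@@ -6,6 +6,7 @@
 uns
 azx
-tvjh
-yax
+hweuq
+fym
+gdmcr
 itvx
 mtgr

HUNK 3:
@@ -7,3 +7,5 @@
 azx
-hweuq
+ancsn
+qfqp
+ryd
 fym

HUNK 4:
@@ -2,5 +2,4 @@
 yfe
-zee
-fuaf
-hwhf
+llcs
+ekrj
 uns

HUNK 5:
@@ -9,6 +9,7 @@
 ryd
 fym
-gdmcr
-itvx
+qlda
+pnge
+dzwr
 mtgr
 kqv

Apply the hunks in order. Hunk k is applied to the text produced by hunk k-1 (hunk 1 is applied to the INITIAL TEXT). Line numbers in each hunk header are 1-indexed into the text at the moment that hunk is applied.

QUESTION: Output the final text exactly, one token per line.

Hunk 1: at line 4 remove [pfvmw,mqazo,widu] add [uns] -> 12 lines: jajl yfe zee fuaf hwhf uns azx tvjh yax itvx mtgr kqv
Hunk 2: at line 6 remove [tvjh,yax] add [hweuq,fym,gdmcr] -> 13 lines: jajl yfe zee fuaf hwhf uns azx hweuq fym gdmcr itvx mtgr kqv
Hunk 3: at line 7 remove [hweuq] add [ancsn,qfqp,ryd] -> 15 lines: jajl yfe zee fuaf hwhf uns azx ancsn qfqp ryd fym gdmcr itvx mtgr kqv
Hunk 4: at line 2 remove [zee,fuaf,hwhf] add [llcs,ekrj] -> 14 lines: jajl yfe llcs ekrj uns azx ancsn qfqp ryd fym gdmcr itvx mtgr kqv
Hunk 5: at line 9 remove [gdmcr,itvx] add [qlda,pnge,dzwr] -> 15 lines: jajl yfe llcs ekrj uns azx ancsn qfqp ryd fym qlda pnge dzwr mtgr kqv

Answer: jajl
yfe
llcs
ekrj
uns
azx
ancsn
qfqp
ryd
fym
qlda
pnge
dzwr
mtgr
kqv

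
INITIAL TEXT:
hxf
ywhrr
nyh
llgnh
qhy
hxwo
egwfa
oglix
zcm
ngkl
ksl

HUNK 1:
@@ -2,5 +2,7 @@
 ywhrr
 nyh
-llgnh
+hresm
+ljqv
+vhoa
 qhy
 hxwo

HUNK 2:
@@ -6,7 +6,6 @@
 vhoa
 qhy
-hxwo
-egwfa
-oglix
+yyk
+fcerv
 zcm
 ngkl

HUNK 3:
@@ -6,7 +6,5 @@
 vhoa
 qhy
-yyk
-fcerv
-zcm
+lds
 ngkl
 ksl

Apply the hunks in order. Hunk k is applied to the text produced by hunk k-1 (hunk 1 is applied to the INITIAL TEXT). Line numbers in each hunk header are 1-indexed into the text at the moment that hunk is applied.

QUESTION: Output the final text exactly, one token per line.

Hunk 1: at line 2 remove [llgnh] add [hresm,ljqv,vhoa] -> 13 lines: hxf ywhrr nyh hresm ljqv vhoa qhy hxwo egwfa oglix zcm ngkl ksl
Hunk 2: at line 6 remove [hxwo,egwfa,oglix] add [yyk,fcerv] -> 12 lines: hxf ywhrr nyh hresm ljqv vhoa qhy yyk fcerv zcm ngkl ksl
Hunk 3: at line 6 remove [yyk,fcerv,zcm] add [lds] -> 10 lines: hxf ywhrr nyh hresm ljqv vhoa qhy lds ngkl ksl

Answer: hxf
ywhrr
nyh
hresm
ljqv
vhoa
qhy
lds
ngkl
ksl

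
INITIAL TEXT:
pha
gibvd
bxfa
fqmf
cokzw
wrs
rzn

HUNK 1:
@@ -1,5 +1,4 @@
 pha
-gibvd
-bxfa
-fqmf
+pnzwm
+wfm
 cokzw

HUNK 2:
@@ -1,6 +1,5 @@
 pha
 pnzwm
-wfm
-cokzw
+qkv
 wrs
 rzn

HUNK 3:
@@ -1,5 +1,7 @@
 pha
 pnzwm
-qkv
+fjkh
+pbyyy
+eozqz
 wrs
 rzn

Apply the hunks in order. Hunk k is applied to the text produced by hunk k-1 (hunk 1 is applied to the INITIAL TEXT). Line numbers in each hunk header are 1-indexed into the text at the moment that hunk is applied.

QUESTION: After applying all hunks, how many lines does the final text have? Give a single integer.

Hunk 1: at line 1 remove [gibvd,bxfa,fqmf] add [pnzwm,wfm] -> 6 lines: pha pnzwm wfm cokzw wrs rzn
Hunk 2: at line 1 remove [wfm,cokzw] add [qkv] -> 5 lines: pha pnzwm qkv wrs rzn
Hunk 3: at line 1 remove [qkv] add [fjkh,pbyyy,eozqz] -> 7 lines: pha pnzwm fjkh pbyyy eozqz wrs rzn
Final line count: 7

Answer: 7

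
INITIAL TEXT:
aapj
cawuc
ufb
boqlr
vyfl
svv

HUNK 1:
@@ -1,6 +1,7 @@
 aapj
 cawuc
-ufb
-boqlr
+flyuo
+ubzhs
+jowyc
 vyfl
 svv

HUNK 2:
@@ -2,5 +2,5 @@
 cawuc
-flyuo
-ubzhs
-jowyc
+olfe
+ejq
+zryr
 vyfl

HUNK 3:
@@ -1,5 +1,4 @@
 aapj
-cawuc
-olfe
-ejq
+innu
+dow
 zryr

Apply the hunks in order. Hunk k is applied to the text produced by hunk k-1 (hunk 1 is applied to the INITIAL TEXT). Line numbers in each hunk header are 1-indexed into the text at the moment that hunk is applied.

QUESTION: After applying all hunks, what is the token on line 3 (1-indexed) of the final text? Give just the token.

Answer: dow

Derivation:
Hunk 1: at line 1 remove [ufb,boqlr] add [flyuo,ubzhs,jowyc] -> 7 lines: aapj cawuc flyuo ubzhs jowyc vyfl svv
Hunk 2: at line 2 remove [flyuo,ubzhs,jowyc] add [olfe,ejq,zryr] -> 7 lines: aapj cawuc olfe ejq zryr vyfl svv
Hunk 3: at line 1 remove [cawuc,olfe,ejq] add [innu,dow] -> 6 lines: aapj innu dow zryr vyfl svv
Final line 3: dow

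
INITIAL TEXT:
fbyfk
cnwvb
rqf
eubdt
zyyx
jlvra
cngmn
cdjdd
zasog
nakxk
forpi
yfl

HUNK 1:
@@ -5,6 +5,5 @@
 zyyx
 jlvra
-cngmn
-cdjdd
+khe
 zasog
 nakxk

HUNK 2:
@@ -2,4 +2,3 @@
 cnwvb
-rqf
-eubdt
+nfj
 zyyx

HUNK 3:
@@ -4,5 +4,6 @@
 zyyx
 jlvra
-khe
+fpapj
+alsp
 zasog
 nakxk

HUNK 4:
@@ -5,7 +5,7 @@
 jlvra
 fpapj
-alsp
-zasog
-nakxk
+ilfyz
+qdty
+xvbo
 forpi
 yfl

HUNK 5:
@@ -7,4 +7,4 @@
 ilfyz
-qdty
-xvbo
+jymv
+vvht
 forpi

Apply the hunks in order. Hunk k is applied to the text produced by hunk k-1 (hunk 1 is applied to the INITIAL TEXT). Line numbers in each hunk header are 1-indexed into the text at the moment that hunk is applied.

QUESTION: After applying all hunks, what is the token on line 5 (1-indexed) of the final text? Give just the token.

Hunk 1: at line 5 remove [cngmn,cdjdd] add [khe] -> 11 lines: fbyfk cnwvb rqf eubdt zyyx jlvra khe zasog nakxk forpi yfl
Hunk 2: at line 2 remove [rqf,eubdt] add [nfj] -> 10 lines: fbyfk cnwvb nfj zyyx jlvra khe zasog nakxk forpi yfl
Hunk 3: at line 4 remove [khe] add [fpapj,alsp] -> 11 lines: fbyfk cnwvb nfj zyyx jlvra fpapj alsp zasog nakxk forpi yfl
Hunk 4: at line 5 remove [alsp,zasog,nakxk] add [ilfyz,qdty,xvbo] -> 11 lines: fbyfk cnwvb nfj zyyx jlvra fpapj ilfyz qdty xvbo forpi yfl
Hunk 5: at line 7 remove [qdty,xvbo] add [jymv,vvht] -> 11 lines: fbyfk cnwvb nfj zyyx jlvra fpapj ilfyz jymv vvht forpi yfl
Final line 5: jlvra

Answer: jlvra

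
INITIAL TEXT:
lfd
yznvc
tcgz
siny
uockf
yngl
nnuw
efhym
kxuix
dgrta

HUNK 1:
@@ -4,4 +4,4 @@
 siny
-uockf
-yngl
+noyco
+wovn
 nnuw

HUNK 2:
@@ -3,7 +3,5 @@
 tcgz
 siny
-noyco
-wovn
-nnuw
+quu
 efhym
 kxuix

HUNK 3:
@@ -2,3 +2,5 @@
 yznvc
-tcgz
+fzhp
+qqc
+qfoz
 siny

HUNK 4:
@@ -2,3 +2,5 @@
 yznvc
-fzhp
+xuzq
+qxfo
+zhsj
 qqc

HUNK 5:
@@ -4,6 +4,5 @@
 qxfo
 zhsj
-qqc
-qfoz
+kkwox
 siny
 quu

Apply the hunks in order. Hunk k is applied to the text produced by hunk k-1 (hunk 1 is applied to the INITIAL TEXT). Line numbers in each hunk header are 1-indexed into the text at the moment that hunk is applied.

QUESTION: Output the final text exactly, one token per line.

Answer: lfd
yznvc
xuzq
qxfo
zhsj
kkwox
siny
quu
efhym
kxuix
dgrta

Derivation:
Hunk 1: at line 4 remove [uockf,yngl] add [noyco,wovn] -> 10 lines: lfd yznvc tcgz siny noyco wovn nnuw efhym kxuix dgrta
Hunk 2: at line 3 remove [noyco,wovn,nnuw] add [quu] -> 8 lines: lfd yznvc tcgz siny quu efhym kxuix dgrta
Hunk 3: at line 2 remove [tcgz] add [fzhp,qqc,qfoz] -> 10 lines: lfd yznvc fzhp qqc qfoz siny quu efhym kxuix dgrta
Hunk 4: at line 2 remove [fzhp] add [xuzq,qxfo,zhsj] -> 12 lines: lfd yznvc xuzq qxfo zhsj qqc qfoz siny quu efhym kxuix dgrta
Hunk 5: at line 4 remove [qqc,qfoz] add [kkwox] -> 11 lines: lfd yznvc xuzq qxfo zhsj kkwox siny quu efhym kxuix dgrta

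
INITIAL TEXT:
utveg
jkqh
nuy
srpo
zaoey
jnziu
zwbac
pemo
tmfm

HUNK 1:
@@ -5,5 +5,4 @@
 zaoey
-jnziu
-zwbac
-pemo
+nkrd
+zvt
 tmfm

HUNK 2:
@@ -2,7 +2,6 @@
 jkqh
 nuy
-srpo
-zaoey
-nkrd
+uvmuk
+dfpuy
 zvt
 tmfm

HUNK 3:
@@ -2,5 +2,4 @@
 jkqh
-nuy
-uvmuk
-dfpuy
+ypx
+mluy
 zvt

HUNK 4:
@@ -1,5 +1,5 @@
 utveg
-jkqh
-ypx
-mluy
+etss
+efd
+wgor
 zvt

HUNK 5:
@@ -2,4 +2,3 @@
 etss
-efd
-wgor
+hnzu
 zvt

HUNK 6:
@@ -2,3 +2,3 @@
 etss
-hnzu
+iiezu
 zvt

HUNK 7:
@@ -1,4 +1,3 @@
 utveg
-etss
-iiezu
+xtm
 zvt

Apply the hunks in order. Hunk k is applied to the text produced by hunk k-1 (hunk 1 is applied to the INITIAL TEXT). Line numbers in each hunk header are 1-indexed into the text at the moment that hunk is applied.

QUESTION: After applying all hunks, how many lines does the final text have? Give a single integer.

Answer: 4

Derivation:
Hunk 1: at line 5 remove [jnziu,zwbac,pemo] add [nkrd,zvt] -> 8 lines: utveg jkqh nuy srpo zaoey nkrd zvt tmfm
Hunk 2: at line 2 remove [srpo,zaoey,nkrd] add [uvmuk,dfpuy] -> 7 lines: utveg jkqh nuy uvmuk dfpuy zvt tmfm
Hunk 3: at line 2 remove [nuy,uvmuk,dfpuy] add [ypx,mluy] -> 6 lines: utveg jkqh ypx mluy zvt tmfm
Hunk 4: at line 1 remove [jkqh,ypx,mluy] add [etss,efd,wgor] -> 6 lines: utveg etss efd wgor zvt tmfm
Hunk 5: at line 2 remove [efd,wgor] add [hnzu] -> 5 lines: utveg etss hnzu zvt tmfm
Hunk 6: at line 2 remove [hnzu] add [iiezu] -> 5 lines: utveg etss iiezu zvt tmfm
Hunk 7: at line 1 remove [etss,iiezu] add [xtm] -> 4 lines: utveg xtm zvt tmfm
Final line count: 4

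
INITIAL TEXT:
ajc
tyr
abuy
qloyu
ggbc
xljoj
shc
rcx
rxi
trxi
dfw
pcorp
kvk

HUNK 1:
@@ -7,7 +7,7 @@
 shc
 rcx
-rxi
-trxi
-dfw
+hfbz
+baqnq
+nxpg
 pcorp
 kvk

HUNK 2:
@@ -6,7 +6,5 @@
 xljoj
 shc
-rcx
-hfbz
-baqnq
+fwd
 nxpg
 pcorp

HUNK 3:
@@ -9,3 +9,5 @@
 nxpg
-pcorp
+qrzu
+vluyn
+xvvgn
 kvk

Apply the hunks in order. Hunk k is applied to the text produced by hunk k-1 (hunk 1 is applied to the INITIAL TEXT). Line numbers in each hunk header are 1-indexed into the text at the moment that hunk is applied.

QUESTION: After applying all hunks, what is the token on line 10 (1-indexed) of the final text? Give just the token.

Answer: qrzu

Derivation:
Hunk 1: at line 7 remove [rxi,trxi,dfw] add [hfbz,baqnq,nxpg] -> 13 lines: ajc tyr abuy qloyu ggbc xljoj shc rcx hfbz baqnq nxpg pcorp kvk
Hunk 2: at line 6 remove [rcx,hfbz,baqnq] add [fwd] -> 11 lines: ajc tyr abuy qloyu ggbc xljoj shc fwd nxpg pcorp kvk
Hunk 3: at line 9 remove [pcorp] add [qrzu,vluyn,xvvgn] -> 13 lines: ajc tyr abuy qloyu ggbc xljoj shc fwd nxpg qrzu vluyn xvvgn kvk
Final line 10: qrzu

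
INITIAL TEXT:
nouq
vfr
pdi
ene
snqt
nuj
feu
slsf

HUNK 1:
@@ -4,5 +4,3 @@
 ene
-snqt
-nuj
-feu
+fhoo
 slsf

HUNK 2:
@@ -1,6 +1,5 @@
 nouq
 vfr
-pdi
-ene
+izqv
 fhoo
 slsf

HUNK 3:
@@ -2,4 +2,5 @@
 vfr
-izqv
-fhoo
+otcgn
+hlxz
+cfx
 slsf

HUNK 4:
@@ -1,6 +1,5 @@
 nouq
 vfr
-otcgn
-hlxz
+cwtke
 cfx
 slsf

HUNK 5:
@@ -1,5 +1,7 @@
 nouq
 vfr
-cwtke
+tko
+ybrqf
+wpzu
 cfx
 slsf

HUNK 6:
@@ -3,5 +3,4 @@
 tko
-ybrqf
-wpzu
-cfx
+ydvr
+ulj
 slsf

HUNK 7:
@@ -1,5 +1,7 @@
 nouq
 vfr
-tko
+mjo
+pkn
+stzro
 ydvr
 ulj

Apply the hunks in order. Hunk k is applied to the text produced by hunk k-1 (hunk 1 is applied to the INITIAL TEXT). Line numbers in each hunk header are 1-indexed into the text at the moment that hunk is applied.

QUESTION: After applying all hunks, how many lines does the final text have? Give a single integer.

Hunk 1: at line 4 remove [snqt,nuj,feu] add [fhoo] -> 6 lines: nouq vfr pdi ene fhoo slsf
Hunk 2: at line 1 remove [pdi,ene] add [izqv] -> 5 lines: nouq vfr izqv fhoo slsf
Hunk 3: at line 2 remove [izqv,fhoo] add [otcgn,hlxz,cfx] -> 6 lines: nouq vfr otcgn hlxz cfx slsf
Hunk 4: at line 1 remove [otcgn,hlxz] add [cwtke] -> 5 lines: nouq vfr cwtke cfx slsf
Hunk 5: at line 1 remove [cwtke] add [tko,ybrqf,wpzu] -> 7 lines: nouq vfr tko ybrqf wpzu cfx slsf
Hunk 6: at line 3 remove [ybrqf,wpzu,cfx] add [ydvr,ulj] -> 6 lines: nouq vfr tko ydvr ulj slsf
Hunk 7: at line 1 remove [tko] add [mjo,pkn,stzro] -> 8 lines: nouq vfr mjo pkn stzro ydvr ulj slsf
Final line count: 8

Answer: 8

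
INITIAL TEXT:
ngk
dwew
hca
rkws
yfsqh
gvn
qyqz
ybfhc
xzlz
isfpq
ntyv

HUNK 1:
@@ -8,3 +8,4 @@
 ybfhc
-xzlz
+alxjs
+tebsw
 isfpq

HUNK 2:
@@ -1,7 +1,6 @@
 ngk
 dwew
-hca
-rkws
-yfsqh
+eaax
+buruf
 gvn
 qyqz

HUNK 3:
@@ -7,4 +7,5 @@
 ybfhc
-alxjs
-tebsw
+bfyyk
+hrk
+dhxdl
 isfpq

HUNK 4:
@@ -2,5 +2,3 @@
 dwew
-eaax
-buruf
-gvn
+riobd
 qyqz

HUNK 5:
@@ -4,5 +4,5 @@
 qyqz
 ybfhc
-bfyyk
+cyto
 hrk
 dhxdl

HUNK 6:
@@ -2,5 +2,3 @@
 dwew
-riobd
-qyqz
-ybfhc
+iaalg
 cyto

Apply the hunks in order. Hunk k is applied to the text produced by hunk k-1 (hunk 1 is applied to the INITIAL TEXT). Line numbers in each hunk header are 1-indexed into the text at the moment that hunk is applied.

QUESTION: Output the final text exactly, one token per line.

Hunk 1: at line 8 remove [xzlz] add [alxjs,tebsw] -> 12 lines: ngk dwew hca rkws yfsqh gvn qyqz ybfhc alxjs tebsw isfpq ntyv
Hunk 2: at line 1 remove [hca,rkws,yfsqh] add [eaax,buruf] -> 11 lines: ngk dwew eaax buruf gvn qyqz ybfhc alxjs tebsw isfpq ntyv
Hunk 3: at line 7 remove [alxjs,tebsw] add [bfyyk,hrk,dhxdl] -> 12 lines: ngk dwew eaax buruf gvn qyqz ybfhc bfyyk hrk dhxdl isfpq ntyv
Hunk 4: at line 2 remove [eaax,buruf,gvn] add [riobd] -> 10 lines: ngk dwew riobd qyqz ybfhc bfyyk hrk dhxdl isfpq ntyv
Hunk 5: at line 4 remove [bfyyk] add [cyto] -> 10 lines: ngk dwew riobd qyqz ybfhc cyto hrk dhxdl isfpq ntyv
Hunk 6: at line 2 remove [riobd,qyqz,ybfhc] add [iaalg] -> 8 lines: ngk dwew iaalg cyto hrk dhxdl isfpq ntyv

Answer: ngk
dwew
iaalg
cyto
hrk
dhxdl
isfpq
ntyv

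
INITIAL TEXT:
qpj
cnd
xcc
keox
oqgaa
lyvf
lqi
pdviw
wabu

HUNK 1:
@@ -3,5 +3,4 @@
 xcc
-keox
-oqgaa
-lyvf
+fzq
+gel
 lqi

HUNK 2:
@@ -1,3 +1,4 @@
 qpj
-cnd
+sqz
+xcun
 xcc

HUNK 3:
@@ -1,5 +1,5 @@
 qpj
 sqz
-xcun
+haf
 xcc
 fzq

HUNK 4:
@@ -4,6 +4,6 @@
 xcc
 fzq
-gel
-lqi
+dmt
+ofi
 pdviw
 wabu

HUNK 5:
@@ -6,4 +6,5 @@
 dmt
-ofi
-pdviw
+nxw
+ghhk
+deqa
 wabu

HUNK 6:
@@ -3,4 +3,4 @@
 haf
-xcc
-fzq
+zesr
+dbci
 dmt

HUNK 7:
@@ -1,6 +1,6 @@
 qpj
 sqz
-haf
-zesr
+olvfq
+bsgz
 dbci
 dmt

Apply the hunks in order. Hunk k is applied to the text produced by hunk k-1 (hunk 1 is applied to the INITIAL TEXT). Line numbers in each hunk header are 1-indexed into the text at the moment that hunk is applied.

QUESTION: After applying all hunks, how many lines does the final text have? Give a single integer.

Hunk 1: at line 3 remove [keox,oqgaa,lyvf] add [fzq,gel] -> 8 lines: qpj cnd xcc fzq gel lqi pdviw wabu
Hunk 2: at line 1 remove [cnd] add [sqz,xcun] -> 9 lines: qpj sqz xcun xcc fzq gel lqi pdviw wabu
Hunk 3: at line 1 remove [xcun] add [haf] -> 9 lines: qpj sqz haf xcc fzq gel lqi pdviw wabu
Hunk 4: at line 4 remove [gel,lqi] add [dmt,ofi] -> 9 lines: qpj sqz haf xcc fzq dmt ofi pdviw wabu
Hunk 5: at line 6 remove [ofi,pdviw] add [nxw,ghhk,deqa] -> 10 lines: qpj sqz haf xcc fzq dmt nxw ghhk deqa wabu
Hunk 6: at line 3 remove [xcc,fzq] add [zesr,dbci] -> 10 lines: qpj sqz haf zesr dbci dmt nxw ghhk deqa wabu
Hunk 7: at line 1 remove [haf,zesr] add [olvfq,bsgz] -> 10 lines: qpj sqz olvfq bsgz dbci dmt nxw ghhk deqa wabu
Final line count: 10

Answer: 10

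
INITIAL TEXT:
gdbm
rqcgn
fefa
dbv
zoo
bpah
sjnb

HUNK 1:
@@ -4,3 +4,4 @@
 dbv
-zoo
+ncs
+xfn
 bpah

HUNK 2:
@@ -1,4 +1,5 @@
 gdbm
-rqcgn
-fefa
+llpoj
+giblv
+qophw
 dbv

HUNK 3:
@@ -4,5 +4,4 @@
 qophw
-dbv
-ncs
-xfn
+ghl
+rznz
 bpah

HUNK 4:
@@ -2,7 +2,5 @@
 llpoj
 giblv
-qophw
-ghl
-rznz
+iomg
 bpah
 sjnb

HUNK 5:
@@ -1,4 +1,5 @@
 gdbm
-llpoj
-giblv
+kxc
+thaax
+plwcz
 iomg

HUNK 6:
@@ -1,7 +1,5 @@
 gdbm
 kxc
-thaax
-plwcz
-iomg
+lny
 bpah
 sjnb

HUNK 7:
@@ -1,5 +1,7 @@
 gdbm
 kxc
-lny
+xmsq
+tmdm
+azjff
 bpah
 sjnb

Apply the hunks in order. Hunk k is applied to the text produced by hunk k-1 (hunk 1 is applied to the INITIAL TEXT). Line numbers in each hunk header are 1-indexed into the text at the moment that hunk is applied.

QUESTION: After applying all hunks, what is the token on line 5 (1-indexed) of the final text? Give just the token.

Hunk 1: at line 4 remove [zoo] add [ncs,xfn] -> 8 lines: gdbm rqcgn fefa dbv ncs xfn bpah sjnb
Hunk 2: at line 1 remove [rqcgn,fefa] add [llpoj,giblv,qophw] -> 9 lines: gdbm llpoj giblv qophw dbv ncs xfn bpah sjnb
Hunk 3: at line 4 remove [dbv,ncs,xfn] add [ghl,rznz] -> 8 lines: gdbm llpoj giblv qophw ghl rznz bpah sjnb
Hunk 4: at line 2 remove [qophw,ghl,rznz] add [iomg] -> 6 lines: gdbm llpoj giblv iomg bpah sjnb
Hunk 5: at line 1 remove [llpoj,giblv] add [kxc,thaax,plwcz] -> 7 lines: gdbm kxc thaax plwcz iomg bpah sjnb
Hunk 6: at line 1 remove [thaax,plwcz,iomg] add [lny] -> 5 lines: gdbm kxc lny bpah sjnb
Hunk 7: at line 1 remove [lny] add [xmsq,tmdm,azjff] -> 7 lines: gdbm kxc xmsq tmdm azjff bpah sjnb
Final line 5: azjff

Answer: azjff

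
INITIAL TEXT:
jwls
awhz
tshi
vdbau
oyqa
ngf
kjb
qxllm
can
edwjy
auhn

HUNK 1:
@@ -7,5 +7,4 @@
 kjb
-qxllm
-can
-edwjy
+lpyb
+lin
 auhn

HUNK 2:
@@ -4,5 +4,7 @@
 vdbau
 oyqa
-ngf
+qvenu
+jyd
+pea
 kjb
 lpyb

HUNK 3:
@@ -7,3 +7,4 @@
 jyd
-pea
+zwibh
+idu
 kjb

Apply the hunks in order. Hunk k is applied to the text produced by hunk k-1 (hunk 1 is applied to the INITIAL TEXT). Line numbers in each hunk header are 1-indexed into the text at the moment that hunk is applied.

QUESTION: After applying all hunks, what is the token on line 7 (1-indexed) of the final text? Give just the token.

Answer: jyd

Derivation:
Hunk 1: at line 7 remove [qxllm,can,edwjy] add [lpyb,lin] -> 10 lines: jwls awhz tshi vdbau oyqa ngf kjb lpyb lin auhn
Hunk 2: at line 4 remove [ngf] add [qvenu,jyd,pea] -> 12 lines: jwls awhz tshi vdbau oyqa qvenu jyd pea kjb lpyb lin auhn
Hunk 3: at line 7 remove [pea] add [zwibh,idu] -> 13 lines: jwls awhz tshi vdbau oyqa qvenu jyd zwibh idu kjb lpyb lin auhn
Final line 7: jyd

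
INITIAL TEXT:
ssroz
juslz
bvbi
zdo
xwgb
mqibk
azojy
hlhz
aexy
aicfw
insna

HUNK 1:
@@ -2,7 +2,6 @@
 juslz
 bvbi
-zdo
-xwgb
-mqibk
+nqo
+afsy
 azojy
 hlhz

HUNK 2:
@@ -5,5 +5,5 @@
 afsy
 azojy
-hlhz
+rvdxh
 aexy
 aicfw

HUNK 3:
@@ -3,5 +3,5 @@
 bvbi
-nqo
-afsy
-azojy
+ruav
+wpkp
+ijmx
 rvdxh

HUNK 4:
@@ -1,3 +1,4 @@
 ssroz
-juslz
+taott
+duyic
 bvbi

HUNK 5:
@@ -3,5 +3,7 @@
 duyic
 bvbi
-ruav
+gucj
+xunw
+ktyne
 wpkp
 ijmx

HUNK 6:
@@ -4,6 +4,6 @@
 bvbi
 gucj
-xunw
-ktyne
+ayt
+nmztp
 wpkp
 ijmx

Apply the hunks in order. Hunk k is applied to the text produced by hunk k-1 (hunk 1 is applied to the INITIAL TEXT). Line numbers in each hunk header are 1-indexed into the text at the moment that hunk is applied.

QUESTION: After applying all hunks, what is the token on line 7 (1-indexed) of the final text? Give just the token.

Hunk 1: at line 2 remove [zdo,xwgb,mqibk] add [nqo,afsy] -> 10 lines: ssroz juslz bvbi nqo afsy azojy hlhz aexy aicfw insna
Hunk 2: at line 5 remove [hlhz] add [rvdxh] -> 10 lines: ssroz juslz bvbi nqo afsy azojy rvdxh aexy aicfw insna
Hunk 3: at line 3 remove [nqo,afsy,azojy] add [ruav,wpkp,ijmx] -> 10 lines: ssroz juslz bvbi ruav wpkp ijmx rvdxh aexy aicfw insna
Hunk 4: at line 1 remove [juslz] add [taott,duyic] -> 11 lines: ssroz taott duyic bvbi ruav wpkp ijmx rvdxh aexy aicfw insna
Hunk 5: at line 3 remove [ruav] add [gucj,xunw,ktyne] -> 13 lines: ssroz taott duyic bvbi gucj xunw ktyne wpkp ijmx rvdxh aexy aicfw insna
Hunk 6: at line 4 remove [xunw,ktyne] add [ayt,nmztp] -> 13 lines: ssroz taott duyic bvbi gucj ayt nmztp wpkp ijmx rvdxh aexy aicfw insna
Final line 7: nmztp

Answer: nmztp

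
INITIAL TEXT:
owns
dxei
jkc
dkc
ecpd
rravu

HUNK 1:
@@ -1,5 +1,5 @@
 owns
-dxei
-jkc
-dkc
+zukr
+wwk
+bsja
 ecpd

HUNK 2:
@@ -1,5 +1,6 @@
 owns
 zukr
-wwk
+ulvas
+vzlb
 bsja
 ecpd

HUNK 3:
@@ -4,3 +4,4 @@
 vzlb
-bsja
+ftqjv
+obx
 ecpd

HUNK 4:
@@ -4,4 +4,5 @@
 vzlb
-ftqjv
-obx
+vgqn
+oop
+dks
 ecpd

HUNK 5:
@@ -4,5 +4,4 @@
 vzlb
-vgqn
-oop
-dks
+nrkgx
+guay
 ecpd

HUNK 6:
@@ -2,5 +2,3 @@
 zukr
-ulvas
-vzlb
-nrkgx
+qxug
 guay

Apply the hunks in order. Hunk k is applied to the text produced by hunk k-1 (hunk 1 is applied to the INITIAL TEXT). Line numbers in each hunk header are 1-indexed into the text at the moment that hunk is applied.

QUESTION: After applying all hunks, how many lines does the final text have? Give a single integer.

Answer: 6

Derivation:
Hunk 1: at line 1 remove [dxei,jkc,dkc] add [zukr,wwk,bsja] -> 6 lines: owns zukr wwk bsja ecpd rravu
Hunk 2: at line 1 remove [wwk] add [ulvas,vzlb] -> 7 lines: owns zukr ulvas vzlb bsja ecpd rravu
Hunk 3: at line 4 remove [bsja] add [ftqjv,obx] -> 8 lines: owns zukr ulvas vzlb ftqjv obx ecpd rravu
Hunk 4: at line 4 remove [ftqjv,obx] add [vgqn,oop,dks] -> 9 lines: owns zukr ulvas vzlb vgqn oop dks ecpd rravu
Hunk 5: at line 4 remove [vgqn,oop,dks] add [nrkgx,guay] -> 8 lines: owns zukr ulvas vzlb nrkgx guay ecpd rravu
Hunk 6: at line 2 remove [ulvas,vzlb,nrkgx] add [qxug] -> 6 lines: owns zukr qxug guay ecpd rravu
Final line count: 6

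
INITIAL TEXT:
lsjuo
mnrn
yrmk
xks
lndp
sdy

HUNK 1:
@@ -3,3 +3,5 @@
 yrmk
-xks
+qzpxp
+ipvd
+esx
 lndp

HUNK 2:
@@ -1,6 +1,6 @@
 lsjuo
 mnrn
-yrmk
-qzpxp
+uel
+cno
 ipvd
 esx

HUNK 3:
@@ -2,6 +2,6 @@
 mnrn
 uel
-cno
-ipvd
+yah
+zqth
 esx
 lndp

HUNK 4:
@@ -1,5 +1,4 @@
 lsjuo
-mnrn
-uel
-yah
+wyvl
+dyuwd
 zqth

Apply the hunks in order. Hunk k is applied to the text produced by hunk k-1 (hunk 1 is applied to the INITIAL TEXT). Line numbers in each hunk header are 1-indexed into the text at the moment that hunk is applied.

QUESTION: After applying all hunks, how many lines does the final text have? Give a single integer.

Hunk 1: at line 3 remove [xks] add [qzpxp,ipvd,esx] -> 8 lines: lsjuo mnrn yrmk qzpxp ipvd esx lndp sdy
Hunk 2: at line 1 remove [yrmk,qzpxp] add [uel,cno] -> 8 lines: lsjuo mnrn uel cno ipvd esx lndp sdy
Hunk 3: at line 2 remove [cno,ipvd] add [yah,zqth] -> 8 lines: lsjuo mnrn uel yah zqth esx lndp sdy
Hunk 4: at line 1 remove [mnrn,uel,yah] add [wyvl,dyuwd] -> 7 lines: lsjuo wyvl dyuwd zqth esx lndp sdy
Final line count: 7

Answer: 7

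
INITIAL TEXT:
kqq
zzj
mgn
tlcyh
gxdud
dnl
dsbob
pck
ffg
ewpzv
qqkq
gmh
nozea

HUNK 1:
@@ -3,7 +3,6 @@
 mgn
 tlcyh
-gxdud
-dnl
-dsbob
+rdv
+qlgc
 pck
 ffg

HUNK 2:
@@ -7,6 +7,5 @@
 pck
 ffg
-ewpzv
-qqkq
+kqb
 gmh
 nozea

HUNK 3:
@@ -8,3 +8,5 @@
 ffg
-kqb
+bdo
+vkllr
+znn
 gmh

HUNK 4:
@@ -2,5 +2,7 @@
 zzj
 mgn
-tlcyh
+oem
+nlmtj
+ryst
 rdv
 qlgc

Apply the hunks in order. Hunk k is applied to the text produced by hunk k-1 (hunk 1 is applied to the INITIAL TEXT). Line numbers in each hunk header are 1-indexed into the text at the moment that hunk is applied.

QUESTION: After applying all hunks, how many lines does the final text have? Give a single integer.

Answer: 15

Derivation:
Hunk 1: at line 3 remove [gxdud,dnl,dsbob] add [rdv,qlgc] -> 12 lines: kqq zzj mgn tlcyh rdv qlgc pck ffg ewpzv qqkq gmh nozea
Hunk 2: at line 7 remove [ewpzv,qqkq] add [kqb] -> 11 lines: kqq zzj mgn tlcyh rdv qlgc pck ffg kqb gmh nozea
Hunk 3: at line 8 remove [kqb] add [bdo,vkllr,znn] -> 13 lines: kqq zzj mgn tlcyh rdv qlgc pck ffg bdo vkllr znn gmh nozea
Hunk 4: at line 2 remove [tlcyh] add [oem,nlmtj,ryst] -> 15 lines: kqq zzj mgn oem nlmtj ryst rdv qlgc pck ffg bdo vkllr znn gmh nozea
Final line count: 15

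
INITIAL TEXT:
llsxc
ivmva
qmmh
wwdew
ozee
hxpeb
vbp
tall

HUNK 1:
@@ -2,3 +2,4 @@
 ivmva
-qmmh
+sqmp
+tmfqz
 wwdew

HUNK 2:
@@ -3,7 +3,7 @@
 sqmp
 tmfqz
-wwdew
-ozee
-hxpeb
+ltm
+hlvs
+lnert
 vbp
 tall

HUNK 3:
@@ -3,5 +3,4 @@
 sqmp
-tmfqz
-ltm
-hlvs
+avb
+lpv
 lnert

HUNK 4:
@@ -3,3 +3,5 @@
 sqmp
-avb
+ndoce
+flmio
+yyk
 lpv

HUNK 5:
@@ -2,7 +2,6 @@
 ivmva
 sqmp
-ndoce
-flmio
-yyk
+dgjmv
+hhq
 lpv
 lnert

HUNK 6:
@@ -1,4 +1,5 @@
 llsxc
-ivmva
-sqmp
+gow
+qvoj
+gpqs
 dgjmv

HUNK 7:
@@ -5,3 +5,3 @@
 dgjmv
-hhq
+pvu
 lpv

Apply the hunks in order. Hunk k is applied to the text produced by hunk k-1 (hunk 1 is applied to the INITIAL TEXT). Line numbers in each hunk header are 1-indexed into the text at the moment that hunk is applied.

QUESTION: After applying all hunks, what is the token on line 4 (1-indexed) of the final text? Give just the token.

Answer: gpqs

Derivation:
Hunk 1: at line 2 remove [qmmh] add [sqmp,tmfqz] -> 9 lines: llsxc ivmva sqmp tmfqz wwdew ozee hxpeb vbp tall
Hunk 2: at line 3 remove [wwdew,ozee,hxpeb] add [ltm,hlvs,lnert] -> 9 lines: llsxc ivmva sqmp tmfqz ltm hlvs lnert vbp tall
Hunk 3: at line 3 remove [tmfqz,ltm,hlvs] add [avb,lpv] -> 8 lines: llsxc ivmva sqmp avb lpv lnert vbp tall
Hunk 4: at line 3 remove [avb] add [ndoce,flmio,yyk] -> 10 lines: llsxc ivmva sqmp ndoce flmio yyk lpv lnert vbp tall
Hunk 5: at line 2 remove [ndoce,flmio,yyk] add [dgjmv,hhq] -> 9 lines: llsxc ivmva sqmp dgjmv hhq lpv lnert vbp tall
Hunk 6: at line 1 remove [ivmva,sqmp] add [gow,qvoj,gpqs] -> 10 lines: llsxc gow qvoj gpqs dgjmv hhq lpv lnert vbp tall
Hunk 7: at line 5 remove [hhq] add [pvu] -> 10 lines: llsxc gow qvoj gpqs dgjmv pvu lpv lnert vbp tall
Final line 4: gpqs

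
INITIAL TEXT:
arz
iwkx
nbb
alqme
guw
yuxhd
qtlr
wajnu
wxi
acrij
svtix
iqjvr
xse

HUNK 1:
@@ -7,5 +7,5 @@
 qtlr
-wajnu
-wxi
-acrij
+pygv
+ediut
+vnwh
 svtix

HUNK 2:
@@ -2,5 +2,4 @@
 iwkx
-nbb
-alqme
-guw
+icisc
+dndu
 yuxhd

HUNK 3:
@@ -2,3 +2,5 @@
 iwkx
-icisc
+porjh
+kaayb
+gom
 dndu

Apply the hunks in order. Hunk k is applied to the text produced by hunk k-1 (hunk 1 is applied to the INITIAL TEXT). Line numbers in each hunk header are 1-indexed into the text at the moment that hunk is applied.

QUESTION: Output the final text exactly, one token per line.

Answer: arz
iwkx
porjh
kaayb
gom
dndu
yuxhd
qtlr
pygv
ediut
vnwh
svtix
iqjvr
xse

Derivation:
Hunk 1: at line 7 remove [wajnu,wxi,acrij] add [pygv,ediut,vnwh] -> 13 lines: arz iwkx nbb alqme guw yuxhd qtlr pygv ediut vnwh svtix iqjvr xse
Hunk 2: at line 2 remove [nbb,alqme,guw] add [icisc,dndu] -> 12 lines: arz iwkx icisc dndu yuxhd qtlr pygv ediut vnwh svtix iqjvr xse
Hunk 3: at line 2 remove [icisc] add [porjh,kaayb,gom] -> 14 lines: arz iwkx porjh kaayb gom dndu yuxhd qtlr pygv ediut vnwh svtix iqjvr xse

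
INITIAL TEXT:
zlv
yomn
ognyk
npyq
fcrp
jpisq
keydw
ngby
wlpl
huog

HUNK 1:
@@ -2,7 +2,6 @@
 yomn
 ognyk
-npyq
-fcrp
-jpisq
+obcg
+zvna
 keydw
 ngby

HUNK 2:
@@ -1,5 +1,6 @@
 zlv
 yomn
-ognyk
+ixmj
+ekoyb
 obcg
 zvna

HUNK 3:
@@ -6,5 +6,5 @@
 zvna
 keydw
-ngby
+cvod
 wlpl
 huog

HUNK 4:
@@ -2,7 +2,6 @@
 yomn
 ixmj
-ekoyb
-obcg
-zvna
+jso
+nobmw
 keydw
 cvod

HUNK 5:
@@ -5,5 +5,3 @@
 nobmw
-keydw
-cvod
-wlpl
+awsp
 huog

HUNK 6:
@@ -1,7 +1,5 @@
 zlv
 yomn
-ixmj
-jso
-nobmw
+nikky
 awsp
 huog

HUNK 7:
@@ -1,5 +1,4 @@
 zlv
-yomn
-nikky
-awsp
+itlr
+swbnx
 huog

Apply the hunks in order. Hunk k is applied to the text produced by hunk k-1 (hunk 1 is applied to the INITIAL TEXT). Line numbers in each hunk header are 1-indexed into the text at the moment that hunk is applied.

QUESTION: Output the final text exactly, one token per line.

Answer: zlv
itlr
swbnx
huog

Derivation:
Hunk 1: at line 2 remove [npyq,fcrp,jpisq] add [obcg,zvna] -> 9 lines: zlv yomn ognyk obcg zvna keydw ngby wlpl huog
Hunk 2: at line 1 remove [ognyk] add [ixmj,ekoyb] -> 10 lines: zlv yomn ixmj ekoyb obcg zvna keydw ngby wlpl huog
Hunk 3: at line 6 remove [ngby] add [cvod] -> 10 lines: zlv yomn ixmj ekoyb obcg zvna keydw cvod wlpl huog
Hunk 4: at line 2 remove [ekoyb,obcg,zvna] add [jso,nobmw] -> 9 lines: zlv yomn ixmj jso nobmw keydw cvod wlpl huog
Hunk 5: at line 5 remove [keydw,cvod,wlpl] add [awsp] -> 7 lines: zlv yomn ixmj jso nobmw awsp huog
Hunk 6: at line 1 remove [ixmj,jso,nobmw] add [nikky] -> 5 lines: zlv yomn nikky awsp huog
Hunk 7: at line 1 remove [yomn,nikky,awsp] add [itlr,swbnx] -> 4 lines: zlv itlr swbnx huog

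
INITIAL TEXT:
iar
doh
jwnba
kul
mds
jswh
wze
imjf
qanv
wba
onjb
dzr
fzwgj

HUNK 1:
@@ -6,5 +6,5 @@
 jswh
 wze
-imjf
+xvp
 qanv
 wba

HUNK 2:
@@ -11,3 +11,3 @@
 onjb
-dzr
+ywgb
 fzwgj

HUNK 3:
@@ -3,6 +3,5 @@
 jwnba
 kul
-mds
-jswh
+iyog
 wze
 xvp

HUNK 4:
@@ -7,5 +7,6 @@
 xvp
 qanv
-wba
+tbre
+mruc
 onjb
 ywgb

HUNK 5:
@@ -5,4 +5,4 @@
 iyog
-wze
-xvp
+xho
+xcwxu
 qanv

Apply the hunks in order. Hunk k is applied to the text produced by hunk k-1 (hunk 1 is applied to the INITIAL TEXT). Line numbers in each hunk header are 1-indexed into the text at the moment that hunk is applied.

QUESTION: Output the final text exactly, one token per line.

Answer: iar
doh
jwnba
kul
iyog
xho
xcwxu
qanv
tbre
mruc
onjb
ywgb
fzwgj

Derivation:
Hunk 1: at line 6 remove [imjf] add [xvp] -> 13 lines: iar doh jwnba kul mds jswh wze xvp qanv wba onjb dzr fzwgj
Hunk 2: at line 11 remove [dzr] add [ywgb] -> 13 lines: iar doh jwnba kul mds jswh wze xvp qanv wba onjb ywgb fzwgj
Hunk 3: at line 3 remove [mds,jswh] add [iyog] -> 12 lines: iar doh jwnba kul iyog wze xvp qanv wba onjb ywgb fzwgj
Hunk 4: at line 7 remove [wba] add [tbre,mruc] -> 13 lines: iar doh jwnba kul iyog wze xvp qanv tbre mruc onjb ywgb fzwgj
Hunk 5: at line 5 remove [wze,xvp] add [xho,xcwxu] -> 13 lines: iar doh jwnba kul iyog xho xcwxu qanv tbre mruc onjb ywgb fzwgj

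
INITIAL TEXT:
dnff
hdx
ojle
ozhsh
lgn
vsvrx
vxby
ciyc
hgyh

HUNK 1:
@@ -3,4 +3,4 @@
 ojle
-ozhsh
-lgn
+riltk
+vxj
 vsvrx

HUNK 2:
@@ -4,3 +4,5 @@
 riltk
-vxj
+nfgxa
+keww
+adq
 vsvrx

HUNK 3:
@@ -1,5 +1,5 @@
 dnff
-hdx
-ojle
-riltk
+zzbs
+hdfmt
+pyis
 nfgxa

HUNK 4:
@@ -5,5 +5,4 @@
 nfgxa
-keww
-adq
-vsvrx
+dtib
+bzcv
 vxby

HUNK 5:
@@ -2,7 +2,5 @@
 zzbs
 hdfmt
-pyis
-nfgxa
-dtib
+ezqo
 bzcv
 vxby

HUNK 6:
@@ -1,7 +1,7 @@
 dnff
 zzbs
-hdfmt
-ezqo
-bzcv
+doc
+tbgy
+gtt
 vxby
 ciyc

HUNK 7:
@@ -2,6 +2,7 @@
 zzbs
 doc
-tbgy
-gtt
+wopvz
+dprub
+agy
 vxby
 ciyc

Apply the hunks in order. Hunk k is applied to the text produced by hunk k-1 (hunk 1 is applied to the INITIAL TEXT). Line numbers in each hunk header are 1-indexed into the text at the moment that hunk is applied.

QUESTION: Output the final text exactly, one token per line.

Hunk 1: at line 3 remove [ozhsh,lgn] add [riltk,vxj] -> 9 lines: dnff hdx ojle riltk vxj vsvrx vxby ciyc hgyh
Hunk 2: at line 4 remove [vxj] add [nfgxa,keww,adq] -> 11 lines: dnff hdx ojle riltk nfgxa keww adq vsvrx vxby ciyc hgyh
Hunk 3: at line 1 remove [hdx,ojle,riltk] add [zzbs,hdfmt,pyis] -> 11 lines: dnff zzbs hdfmt pyis nfgxa keww adq vsvrx vxby ciyc hgyh
Hunk 4: at line 5 remove [keww,adq,vsvrx] add [dtib,bzcv] -> 10 lines: dnff zzbs hdfmt pyis nfgxa dtib bzcv vxby ciyc hgyh
Hunk 5: at line 2 remove [pyis,nfgxa,dtib] add [ezqo] -> 8 lines: dnff zzbs hdfmt ezqo bzcv vxby ciyc hgyh
Hunk 6: at line 1 remove [hdfmt,ezqo,bzcv] add [doc,tbgy,gtt] -> 8 lines: dnff zzbs doc tbgy gtt vxby ciyc hgyh
Hunk 7: at line 2 remove [tbgy,gtt] add [wopvz,dprub,agy] -> 9 lines: dnff zzbs doc wopvz dprub agy vxby ciyc hgyh

Answer: dnff
zzbs
doc
wopvz
dprub
agy
vxby
ciyc
hgyh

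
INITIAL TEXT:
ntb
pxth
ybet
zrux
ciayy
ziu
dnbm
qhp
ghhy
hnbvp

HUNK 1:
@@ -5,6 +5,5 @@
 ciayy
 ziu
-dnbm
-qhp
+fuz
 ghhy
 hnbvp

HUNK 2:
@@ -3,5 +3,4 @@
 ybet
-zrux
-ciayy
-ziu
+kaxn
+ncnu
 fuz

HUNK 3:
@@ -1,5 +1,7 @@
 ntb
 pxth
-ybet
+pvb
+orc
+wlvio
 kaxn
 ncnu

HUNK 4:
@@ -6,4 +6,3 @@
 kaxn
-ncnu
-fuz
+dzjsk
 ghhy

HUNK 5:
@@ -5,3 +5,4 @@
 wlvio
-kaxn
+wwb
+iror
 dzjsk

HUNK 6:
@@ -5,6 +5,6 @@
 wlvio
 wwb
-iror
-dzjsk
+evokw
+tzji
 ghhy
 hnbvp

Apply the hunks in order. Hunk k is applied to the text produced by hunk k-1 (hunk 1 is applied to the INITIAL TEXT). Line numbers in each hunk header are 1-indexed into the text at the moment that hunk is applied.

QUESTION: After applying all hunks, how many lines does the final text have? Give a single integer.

Hunk 1: at line 5 remove [dnbm,qhp] add [fuz] -> 9 lines: ntb pxth ybet zrux ciayy ziu fuz ghhy hnbvp
Hunk 2: at line 3 remove [zrux,ciayy,ziu] add [kaxn,ncnu] -> 8 lines: ntb pxth ybet kaxn ncnu fuz ghhy hnbvp
Hunk 3: at line 1 remove [ybet] add [pvb,orc,wlvio] -> 10 lines: ntb pxth pvb orc wlvio kaxn ncnu fuz ghhy hnbvp
Hunk 4: at line 6 remove [ncnu,fuz] add [dzjsk] -> 9 lines: ntb pxth pvb orc wlvio kaxn dzjsk ghhy hnbvp
Hunk 5: at line 5 remove [kaxn] add [wwb,iror] -> 10 lines: ntb pxth pvb orc wlvio wwb iror dzjsk ghhy hnbvp
Hunk 6: at line 5 remove [iror,dzjsk] add [evokw,tzji] -> 10 lines: ntb pxth pvb orc wlvio wwb evokw tzji ghhy hnbvp
Final line count: 10

Answer: 10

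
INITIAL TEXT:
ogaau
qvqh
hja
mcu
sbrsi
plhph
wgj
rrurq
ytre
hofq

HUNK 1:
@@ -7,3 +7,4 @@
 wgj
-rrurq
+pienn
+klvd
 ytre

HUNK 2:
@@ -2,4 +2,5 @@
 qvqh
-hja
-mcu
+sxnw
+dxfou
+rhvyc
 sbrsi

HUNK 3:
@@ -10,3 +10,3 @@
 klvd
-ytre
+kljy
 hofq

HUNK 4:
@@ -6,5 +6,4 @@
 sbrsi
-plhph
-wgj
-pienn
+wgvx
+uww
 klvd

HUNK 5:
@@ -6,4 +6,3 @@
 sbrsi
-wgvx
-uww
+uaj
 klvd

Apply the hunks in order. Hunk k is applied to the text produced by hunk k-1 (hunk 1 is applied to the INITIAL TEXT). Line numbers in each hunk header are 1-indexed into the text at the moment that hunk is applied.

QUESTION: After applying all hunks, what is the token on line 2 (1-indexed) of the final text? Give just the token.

Answer: qvqh

Derivation:
Hunk 1: at line 7 remove [rrurq] add [pienn,klvd] -> 11 lines: ogaau qvqh hja mcu sbrsi plhph wgj pienn klvd ytre hofq
Hunk 2: at line 2 remove [hja,mcu] add [sxnw,dxfou,rhvyc] -> 12 lines: ogaau qvqh sxnw dxfou rhvyc sbrsi plhph wgj pienn klvd ytre hofq
Hunk 3: at line 10 remove [ytre] add [kljy] -> 12 lines: ogaau qvqh sxnw dxfou rhvyc sbrsi plhph wgj pienn klvd kljy hofq
Hunk 4: at line 6 remove [plhph,wgj,pienn] add [wgvx,uww] -> 11 lines: ogaau qvqh sxnw dxfou rhvyc sbrsi wgvx uww klvd kljy hofq
Hunk 5: at line 6 remove [wgvx,uww] add [uaj] -> 10 lines: ogaau qvqh sxnw dxfou rhvyc sbrsi uaj klvd kljy hofq
Final line 2: qvqh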